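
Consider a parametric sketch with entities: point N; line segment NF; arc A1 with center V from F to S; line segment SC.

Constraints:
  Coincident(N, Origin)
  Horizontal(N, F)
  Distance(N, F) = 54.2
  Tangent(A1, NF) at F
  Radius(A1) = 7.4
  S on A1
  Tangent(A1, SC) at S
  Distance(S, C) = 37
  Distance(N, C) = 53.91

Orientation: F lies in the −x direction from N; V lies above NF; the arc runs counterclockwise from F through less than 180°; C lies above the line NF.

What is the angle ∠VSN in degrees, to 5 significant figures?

168.28°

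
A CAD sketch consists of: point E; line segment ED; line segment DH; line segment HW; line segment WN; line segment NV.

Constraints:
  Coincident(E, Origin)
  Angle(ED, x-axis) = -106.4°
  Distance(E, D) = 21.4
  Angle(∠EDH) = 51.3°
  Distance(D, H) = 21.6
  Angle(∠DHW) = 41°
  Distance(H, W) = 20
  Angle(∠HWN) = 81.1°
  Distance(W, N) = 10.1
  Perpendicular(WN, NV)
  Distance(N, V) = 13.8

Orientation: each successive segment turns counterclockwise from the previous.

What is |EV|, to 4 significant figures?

19.48

∠HWN = 81.1° gives WN at -99.80° from the x-axis; with |WN| = 10.1, N = (-6.721, -15.87). WN ⟂ NV, so NV runs at -9.800°; with |NV| = 13.8, V = (6.878, -18.22). Then |EV| = |V − E| = 19.48.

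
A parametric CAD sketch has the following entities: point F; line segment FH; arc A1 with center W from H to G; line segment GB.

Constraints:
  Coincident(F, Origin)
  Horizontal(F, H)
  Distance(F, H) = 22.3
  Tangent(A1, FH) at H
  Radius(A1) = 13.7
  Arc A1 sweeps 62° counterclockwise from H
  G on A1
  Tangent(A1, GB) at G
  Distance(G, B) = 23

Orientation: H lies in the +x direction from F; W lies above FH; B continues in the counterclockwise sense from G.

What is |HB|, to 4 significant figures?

35.84

F is at the origin; F and H share the same y with |FH| = 22.3 and H on the +x side, so H = (22.30, 0.000). The tangent condition forces WH to be normal to FH, so W = H + (0, 13.7) = (22.30, 13.70). On A1, H sits at bearing -90° from W; a 62° counterclockwise sweep puts G at bearing -28°, so G = W + 13.7·(cos -28°, sin -28°) = (34.40, 7.268). The tangent condition forces WG to be normal to GB, so GB runs along (−sin -28°, cos -28°); with |GB| = 23.0, B = (45.19, 27.58). Then |HB| = |B − H| = 35.84.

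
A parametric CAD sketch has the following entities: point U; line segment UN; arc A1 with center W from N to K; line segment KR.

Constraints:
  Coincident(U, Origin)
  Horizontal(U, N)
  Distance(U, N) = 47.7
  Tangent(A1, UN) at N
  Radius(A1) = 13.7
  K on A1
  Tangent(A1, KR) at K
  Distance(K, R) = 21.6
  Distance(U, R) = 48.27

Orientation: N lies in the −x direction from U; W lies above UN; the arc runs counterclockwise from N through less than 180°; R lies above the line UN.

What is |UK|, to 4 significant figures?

36.51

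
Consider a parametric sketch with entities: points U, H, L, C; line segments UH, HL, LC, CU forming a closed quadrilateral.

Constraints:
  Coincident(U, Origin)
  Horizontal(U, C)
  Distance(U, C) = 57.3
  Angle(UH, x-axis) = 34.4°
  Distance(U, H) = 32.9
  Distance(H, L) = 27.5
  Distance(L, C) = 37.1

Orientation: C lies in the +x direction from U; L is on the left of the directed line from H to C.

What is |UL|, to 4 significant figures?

60.34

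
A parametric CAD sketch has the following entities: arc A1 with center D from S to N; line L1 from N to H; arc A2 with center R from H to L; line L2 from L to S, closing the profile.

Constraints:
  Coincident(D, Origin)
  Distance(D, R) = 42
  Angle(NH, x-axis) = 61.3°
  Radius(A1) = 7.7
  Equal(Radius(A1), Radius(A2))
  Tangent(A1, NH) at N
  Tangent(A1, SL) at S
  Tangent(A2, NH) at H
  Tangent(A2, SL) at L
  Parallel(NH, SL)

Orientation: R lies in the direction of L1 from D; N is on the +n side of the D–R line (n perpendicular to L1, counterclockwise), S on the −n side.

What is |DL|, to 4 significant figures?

42.70

Tangency of A1 to both parallel lines with radius 7.7 puts N and S at D ± 7.7·n: N = (-6.754, 3.698), S = (6.754, -3.698). Equal radii place H and L the same way about R: H = R + 7.7·n = (13.42, 40.54), L = R − 7.7·n = (26.92, 33.14). Then |DL| = |L − D| = 42.70.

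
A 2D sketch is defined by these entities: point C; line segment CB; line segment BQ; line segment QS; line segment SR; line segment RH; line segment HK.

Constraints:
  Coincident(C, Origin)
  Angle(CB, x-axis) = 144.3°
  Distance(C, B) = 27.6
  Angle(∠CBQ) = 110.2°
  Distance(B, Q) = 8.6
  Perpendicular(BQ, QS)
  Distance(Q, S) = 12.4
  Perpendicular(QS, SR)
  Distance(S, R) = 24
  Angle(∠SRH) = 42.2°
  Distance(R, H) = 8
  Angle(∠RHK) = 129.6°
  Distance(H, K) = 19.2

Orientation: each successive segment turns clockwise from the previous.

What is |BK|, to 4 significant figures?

13.64

C is at the origin; CB runs at 144.3° with length 27.6, so B = (-22.41, 16.11). ∠CBQ = 110.2° gives BQ at 74.50° from the x-axis; with |BQ| = 8.6, Q = (-20.12, 24.39). The perpendicularity gives QS at right angles to BQ, so QS runs at -15.50°; with |QS| = 12.4, S = (-8.166, 21.08). QS ⟂ SR, so SR runs at -105.5°; with |SR| = 24.0, R = (-14.58, -2.048). ∠SRH = 42.2° gives RH at 116.7° from the x-axis; with |RH| = 8.0, H = (-18.17, 5.099). ∠RHK = 129.6° gives HK at 66.30° from the x-axis; with |HK| = 19.2, K = (-10.46, 22.68). Then |BK| = |K − B| = 13.64.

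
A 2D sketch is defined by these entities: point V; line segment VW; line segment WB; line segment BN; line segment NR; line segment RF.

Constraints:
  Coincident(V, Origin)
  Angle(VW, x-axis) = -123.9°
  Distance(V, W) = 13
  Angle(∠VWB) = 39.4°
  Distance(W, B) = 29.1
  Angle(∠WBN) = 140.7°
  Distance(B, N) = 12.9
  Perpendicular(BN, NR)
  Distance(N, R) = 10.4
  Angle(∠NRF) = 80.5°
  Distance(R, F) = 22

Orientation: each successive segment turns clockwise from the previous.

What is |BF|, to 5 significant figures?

11.101

V is at the origin; VW runs at -123.9° with length 13.0, so W = (-7.2507, -10.790). ∠VWB = 39.4° gives WB at 95.500° from the x-axis; with |WB| = 29.1, B = (-10.040, 18.176). ∠WBN = 140.7° gives BN at 56.200° from the x-axis; with |BN| = 12.9, N = (-2.8636, 28.896). BN ⟂ NR, so NR runs at -33.800°; with |NR| = 10.4, R = (5.7787, 23.110). ∠NRF = 80.5° gives RF at -133.30° from the x-axis; with |RF| = 22.0, F = (-9.3093, 7.0991). Then |BF| = |F − B| = 11.101.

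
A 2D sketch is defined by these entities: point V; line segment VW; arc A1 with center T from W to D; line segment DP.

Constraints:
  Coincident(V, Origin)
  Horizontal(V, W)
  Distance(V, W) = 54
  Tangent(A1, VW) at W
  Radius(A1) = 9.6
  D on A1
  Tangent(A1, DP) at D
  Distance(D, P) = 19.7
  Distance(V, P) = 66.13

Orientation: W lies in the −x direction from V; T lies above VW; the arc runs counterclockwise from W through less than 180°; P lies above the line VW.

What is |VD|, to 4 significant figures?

48.89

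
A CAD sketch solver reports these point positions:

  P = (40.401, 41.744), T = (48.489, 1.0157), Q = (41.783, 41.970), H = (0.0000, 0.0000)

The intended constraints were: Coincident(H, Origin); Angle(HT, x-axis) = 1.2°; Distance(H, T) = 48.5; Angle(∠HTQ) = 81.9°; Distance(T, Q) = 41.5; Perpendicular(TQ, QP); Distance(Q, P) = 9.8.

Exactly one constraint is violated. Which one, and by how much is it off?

Distance(Q, P) = 9.8 — off by 8.40.

H = (0.00, 0.00) ✓; HT at 1.200° ✓; |HT| = 48.50 ✓; ∠HTQ = 81.90° ✓; |TQ| = 41.50 ✓; ∠(TQ, QP) = 89.99° ✓; |QP| = 1.400 ✗.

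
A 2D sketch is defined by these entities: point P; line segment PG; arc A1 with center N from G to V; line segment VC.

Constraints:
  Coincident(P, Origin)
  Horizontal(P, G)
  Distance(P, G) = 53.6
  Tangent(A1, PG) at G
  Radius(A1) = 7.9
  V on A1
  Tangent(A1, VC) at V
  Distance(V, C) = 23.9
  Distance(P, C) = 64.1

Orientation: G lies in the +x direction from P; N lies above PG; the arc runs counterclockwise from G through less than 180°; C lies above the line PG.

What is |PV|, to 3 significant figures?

62.0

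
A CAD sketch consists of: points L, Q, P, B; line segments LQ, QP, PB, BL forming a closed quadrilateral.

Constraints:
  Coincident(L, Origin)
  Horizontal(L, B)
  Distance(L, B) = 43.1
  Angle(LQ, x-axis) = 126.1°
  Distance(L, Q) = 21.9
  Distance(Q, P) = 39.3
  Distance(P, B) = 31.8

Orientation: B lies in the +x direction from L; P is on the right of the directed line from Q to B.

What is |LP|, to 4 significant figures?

17.67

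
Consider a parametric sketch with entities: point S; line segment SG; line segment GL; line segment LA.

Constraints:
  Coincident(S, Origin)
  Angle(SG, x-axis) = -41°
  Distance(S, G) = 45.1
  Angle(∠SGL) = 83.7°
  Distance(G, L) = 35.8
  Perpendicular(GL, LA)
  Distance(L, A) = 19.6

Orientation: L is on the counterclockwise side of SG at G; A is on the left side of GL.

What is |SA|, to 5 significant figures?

39.852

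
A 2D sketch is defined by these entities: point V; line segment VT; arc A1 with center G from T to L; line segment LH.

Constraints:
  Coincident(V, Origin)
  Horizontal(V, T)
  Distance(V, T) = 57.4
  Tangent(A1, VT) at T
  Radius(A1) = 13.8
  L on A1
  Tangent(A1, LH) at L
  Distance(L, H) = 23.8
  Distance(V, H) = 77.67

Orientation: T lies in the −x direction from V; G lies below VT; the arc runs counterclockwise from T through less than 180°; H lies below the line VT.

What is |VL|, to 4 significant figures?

72.82

V is at the origin; V and T share the same y with |VT| = 57.4 and T on the −x side, so T = (-57.40, 0.000). Since A1 is tangent to VT there, GT ⟂ VT, so G = T + (0, -13.8) = (-57.40, -13.80). Since GL ⟂ LH (tangency), |GH| = √(13.8² + 23.8²) = 27.51 regardless of where L sits on A1. So H lies on both circle(V, 77.67) and circle(G, 27.51); the below-VT intersection is H = (-66.78, -39.66). L is the foot of the tangent from H: L = (-70.98, -16.24).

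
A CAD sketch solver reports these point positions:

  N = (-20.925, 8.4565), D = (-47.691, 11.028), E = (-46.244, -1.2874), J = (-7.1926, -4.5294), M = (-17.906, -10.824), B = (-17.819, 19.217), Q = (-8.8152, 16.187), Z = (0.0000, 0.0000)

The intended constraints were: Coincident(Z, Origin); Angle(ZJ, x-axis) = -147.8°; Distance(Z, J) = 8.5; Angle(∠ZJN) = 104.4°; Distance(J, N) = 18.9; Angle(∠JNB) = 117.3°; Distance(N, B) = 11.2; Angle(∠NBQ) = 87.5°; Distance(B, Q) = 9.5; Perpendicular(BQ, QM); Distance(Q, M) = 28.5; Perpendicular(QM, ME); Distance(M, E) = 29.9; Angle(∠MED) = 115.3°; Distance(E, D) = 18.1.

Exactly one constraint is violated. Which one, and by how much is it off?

Distance(E, D) = 18.1 — off by 5.70.

Z = (0.00, 0.00) ✓; ZJ at -147.8° ✓; |ZJ| = 8.500 ✓; ∠ZJN = 104.4° ✓; |JN| = 18.90 ✓; ∠JNB = 117.3° ✓; |NB| = 11.20 ✓; ∠NBQ = 87.50° ✓; |BQ| = 9.500 ✓; ∠(BQ, QM) = 90.00° ✓; |QM| = 28.50 ✓; ∠(QM, ME) = 90.00° ✓; |ME| = 29.90 ✓; ∠MED = 115.3° ✓; |ED| = 12.40 ✗.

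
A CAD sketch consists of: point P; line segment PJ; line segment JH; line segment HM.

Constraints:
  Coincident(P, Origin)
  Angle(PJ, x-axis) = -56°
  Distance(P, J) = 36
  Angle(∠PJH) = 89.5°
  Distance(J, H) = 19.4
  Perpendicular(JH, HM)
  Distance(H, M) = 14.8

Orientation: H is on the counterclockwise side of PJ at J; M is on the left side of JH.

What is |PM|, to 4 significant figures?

28.52

P is at the origin; PJ runs at -56.0° with length 36.0, so J = 36.0·(cos -56.0°, sin -56.0°) = (20.13, -29.85). ∠PJH = 89.5°, so JH runs at -56.0° + (180° − 89.5°) = 34.50° from the x-axis; with |JH| = 19.4, H = J + 19.4·(cos 34.50°, sin 34.50°) = (36.12, -18.86). JH ⟂ HM; with |HM| = 14.8 on the left of JH, M = H + 14.8·(-0.5664, 0.8241) = (27.74, -6.660). Then |PM| = |M − P| = 28.52.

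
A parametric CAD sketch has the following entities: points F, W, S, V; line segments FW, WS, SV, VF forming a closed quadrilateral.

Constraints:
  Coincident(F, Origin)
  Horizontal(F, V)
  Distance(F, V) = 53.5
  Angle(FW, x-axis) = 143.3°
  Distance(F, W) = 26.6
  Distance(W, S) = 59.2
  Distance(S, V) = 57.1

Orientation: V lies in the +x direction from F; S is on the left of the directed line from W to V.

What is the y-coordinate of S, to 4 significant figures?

50.44

Checks: |WS| = 59.20 ✓; |SV| = 57.10 ✓.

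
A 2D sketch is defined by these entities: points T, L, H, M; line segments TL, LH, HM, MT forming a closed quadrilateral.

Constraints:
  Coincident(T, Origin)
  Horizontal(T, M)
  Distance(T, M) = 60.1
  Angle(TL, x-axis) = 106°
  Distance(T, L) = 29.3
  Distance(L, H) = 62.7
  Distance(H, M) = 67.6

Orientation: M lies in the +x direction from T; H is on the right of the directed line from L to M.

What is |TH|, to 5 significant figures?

33.827

Checks: T.y = 0.00, M.y = 0.00 ✓; |LH| = 62.70 ✓; |HM| = 67.60 ✓.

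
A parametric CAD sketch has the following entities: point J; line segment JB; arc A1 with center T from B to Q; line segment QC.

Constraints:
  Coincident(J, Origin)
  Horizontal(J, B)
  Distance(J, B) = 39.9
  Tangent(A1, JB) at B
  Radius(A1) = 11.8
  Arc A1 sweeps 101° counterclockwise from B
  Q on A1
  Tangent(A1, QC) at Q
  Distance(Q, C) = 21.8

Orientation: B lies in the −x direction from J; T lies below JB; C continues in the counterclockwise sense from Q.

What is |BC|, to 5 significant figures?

36.220

On A1, B sits at bearing 90° from T; a 101° counterclockwise sweep puts Q at bearing 191°, so Q = T + 11.8·(cos 191°, sin 191°) = (-51.483, -14.052). The tangent condition forces TQ to be normal to QC, so QC runs along (−sin 191°, cos 191°); with |QC| = 21.8, C = (-47.324, -35.451). Then |BC| = |C − B| = 36.220.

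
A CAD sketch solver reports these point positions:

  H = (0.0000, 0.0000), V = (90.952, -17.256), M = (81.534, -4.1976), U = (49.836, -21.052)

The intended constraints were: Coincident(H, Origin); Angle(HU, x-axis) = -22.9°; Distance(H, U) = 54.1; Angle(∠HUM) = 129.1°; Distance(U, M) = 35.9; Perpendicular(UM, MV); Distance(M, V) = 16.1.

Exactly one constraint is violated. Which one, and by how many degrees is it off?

Perpendicular(UM, MV) — off by 7.80°.

H = (0.00, 0.00) ✓; HU at -22.90° ✓; |HU| = 54.10 ✓; ∠HUM = 129.1° ✓; |UM| = 35.90 ✓; ∠(UM, MV) = 82.20° ✗; |MV| = 16.10 ✓.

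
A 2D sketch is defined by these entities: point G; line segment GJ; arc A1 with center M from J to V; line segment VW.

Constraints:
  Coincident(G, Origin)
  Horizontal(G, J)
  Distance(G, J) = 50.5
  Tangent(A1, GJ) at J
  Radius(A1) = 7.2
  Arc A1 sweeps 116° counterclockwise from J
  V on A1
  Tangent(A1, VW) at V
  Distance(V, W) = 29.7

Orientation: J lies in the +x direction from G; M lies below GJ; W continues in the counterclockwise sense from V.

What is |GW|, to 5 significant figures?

68.024

G is at the origin; G and J share the same y with |GJ| = 50.5 and J on the +x side, so J = (50.500, 0.0000). Tangency of A1 to GJ means the radius MJ is perpendicular to GJ, so M = J + (0, -7.2) = (50.500, -7.2000). On A1, J sits at bearing 90° from M; a 116° counterclockwise sweep puts V at bearing 206°, so V = M + 7.2·(cos 206°, sin 206°) = (44.029, -10.356). The tangent condition forces MV to be normal to VW, so VW runs along (−sin 206°, cos 206°); with |VW| = 29.7, W = (57.048, -37.050). Then |GW| = |W − G| = 68.024.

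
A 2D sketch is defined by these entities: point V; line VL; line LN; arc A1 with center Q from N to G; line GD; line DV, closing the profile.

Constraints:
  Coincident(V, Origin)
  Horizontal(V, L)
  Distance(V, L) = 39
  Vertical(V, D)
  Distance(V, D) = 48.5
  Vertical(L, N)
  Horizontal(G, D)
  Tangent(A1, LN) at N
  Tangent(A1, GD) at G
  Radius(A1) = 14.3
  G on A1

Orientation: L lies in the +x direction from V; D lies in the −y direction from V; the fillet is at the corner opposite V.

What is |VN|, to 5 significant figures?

51.871

The virtual corner opposite V is at (39.000, -48.500). The tangent condition forces QN to be normal to LN and tangency of A1 to GD means the radius QG is perpendicular to GD, with radius 14.3, so the center Q sits 14.3 in from both sides at Q = (24.700, -34.200). That places the tangent points at N = (39.000, -34.200) on LN and G = (24.700, -48.500) on GD. Then |VN| = |N − V| = 51.871.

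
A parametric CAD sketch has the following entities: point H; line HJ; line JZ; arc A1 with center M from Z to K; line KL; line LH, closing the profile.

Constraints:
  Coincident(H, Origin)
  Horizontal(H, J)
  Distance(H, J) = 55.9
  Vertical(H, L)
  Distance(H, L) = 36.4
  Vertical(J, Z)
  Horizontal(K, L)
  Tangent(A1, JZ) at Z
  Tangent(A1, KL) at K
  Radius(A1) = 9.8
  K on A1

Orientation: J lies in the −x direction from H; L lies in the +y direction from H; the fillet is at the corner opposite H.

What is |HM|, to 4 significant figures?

53.22

H is at the origin; HJ is horizontal with |HJ| = 55.9 and J on the −x side, so J = (-55.90, 0.000). H and L share the same x with |HL| = 36.4 and L on the +y side, so L = (0.000, 36.40). The virtual corner opposite H is at (-55.90, 36.40). Tangency of A1 to JZ means the radius MZ is perpendicular to JZ and the tangent condition forces MK to be normal to KL, with radius 9.8, so the center M sits 9.8 in from both sides at M = (-46.10, 26.60). Then |HM| = |M − H| = 53.22.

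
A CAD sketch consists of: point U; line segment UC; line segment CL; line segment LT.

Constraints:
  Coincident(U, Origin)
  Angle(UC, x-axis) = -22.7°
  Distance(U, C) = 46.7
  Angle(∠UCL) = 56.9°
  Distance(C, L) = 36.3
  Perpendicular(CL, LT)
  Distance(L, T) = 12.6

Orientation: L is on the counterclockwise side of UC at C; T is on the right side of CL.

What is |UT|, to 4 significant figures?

52.84

∠UCL = 56.9°, so CL runs at -22.7° + (180° − 56.9°) = 100.4° from the x-axis; with |CL| = 36.3, L = C + 36.3·(cos 100.4°, sin 100.4°) = (36.53, 17.68). CL ⟂ LT; with |LT| = 12.6 on the right of CL, T = L + 12.6·(0.9836, 0.1805) = (48.92, 19.96). Then |UT| = |T − U| = 52.84.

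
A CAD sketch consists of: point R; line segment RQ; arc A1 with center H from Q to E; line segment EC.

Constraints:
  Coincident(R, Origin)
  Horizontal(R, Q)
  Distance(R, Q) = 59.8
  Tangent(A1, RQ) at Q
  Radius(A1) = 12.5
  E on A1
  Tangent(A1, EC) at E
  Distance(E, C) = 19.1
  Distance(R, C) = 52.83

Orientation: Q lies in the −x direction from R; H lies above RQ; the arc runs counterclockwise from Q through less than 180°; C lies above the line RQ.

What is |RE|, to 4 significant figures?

48.60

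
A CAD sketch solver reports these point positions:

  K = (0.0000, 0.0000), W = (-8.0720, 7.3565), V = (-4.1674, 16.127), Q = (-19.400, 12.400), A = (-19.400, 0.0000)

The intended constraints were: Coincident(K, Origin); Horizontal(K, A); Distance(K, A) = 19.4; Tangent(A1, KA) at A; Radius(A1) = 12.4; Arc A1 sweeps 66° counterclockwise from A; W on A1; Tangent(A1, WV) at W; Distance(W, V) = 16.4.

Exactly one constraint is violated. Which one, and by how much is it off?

Distance(W, V) = 16.4 — off by 6.80.

K = (0.00, 0.00) ✓; K.y = 0.00, A.y = 0.00 ✓; |KA| = 19.40 ✓; ∠(QA, AK) = 90.00° ✓; |QA| = 12.40 ✓; bearing(Q→W) − bearing(Q→A) = 66.00° ✓; |QW| = 12.40 ✓; ∠(QW, WV) = 90.00° ✓; |WV| = 9.600 ✗.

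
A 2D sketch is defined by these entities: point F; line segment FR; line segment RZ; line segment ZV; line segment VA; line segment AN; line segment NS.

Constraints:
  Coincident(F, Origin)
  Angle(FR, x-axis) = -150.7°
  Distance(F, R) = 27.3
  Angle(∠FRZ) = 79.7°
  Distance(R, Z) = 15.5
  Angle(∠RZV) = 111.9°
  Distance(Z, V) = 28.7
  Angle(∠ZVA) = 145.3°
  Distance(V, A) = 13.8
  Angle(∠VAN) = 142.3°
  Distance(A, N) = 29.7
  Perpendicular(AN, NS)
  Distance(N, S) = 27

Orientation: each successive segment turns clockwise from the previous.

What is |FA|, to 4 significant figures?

22.55

F is at the origin; FR runs at -150.7° with length 27.3, so R = (-23.81, -13.36). ∠FRZ = 79.7° gives RZ at 109.0° from the x-axis; with |RZ| = 15.5, Z = (-28.85, 1.295). ∠RZV = 111.9° gives ZV at 40.90° from the x-axis; with |ZV| = 28.7, V = (-7.161, 20.09). ∠ZVA = 145.3° gives VA at 6.200° from the x-axis; with |VA| = 13.8, A = (6.558, 21.58). Then |FA| = |A − F| = 22.55.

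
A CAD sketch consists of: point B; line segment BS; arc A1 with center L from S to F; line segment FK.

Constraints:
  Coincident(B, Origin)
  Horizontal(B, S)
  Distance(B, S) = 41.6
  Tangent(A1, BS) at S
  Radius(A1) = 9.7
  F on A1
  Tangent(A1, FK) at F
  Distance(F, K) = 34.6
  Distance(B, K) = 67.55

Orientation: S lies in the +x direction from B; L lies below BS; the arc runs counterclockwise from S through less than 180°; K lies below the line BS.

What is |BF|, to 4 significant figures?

36.34

B is at the origin; BS is horizontal with |BS| = 41.6 and S on the +x side, so S = (41.60, 0.000). A1 meets BS tangentially, so LS is at right angles to BS, so L = S + (0, -9.7) = (41.60, -9.700). Since LF ⟂ FK (tangency), |LK| = √(9.7² + 34.6²) = 35.93 regardless of where F sits on A1. So K lies on both circle(B, 67.55) and circle(L, 35.93); the below-BS intersection is K = (50.90, -44.41). F is the foot of the tangent from K: F = (33.26, -14.65).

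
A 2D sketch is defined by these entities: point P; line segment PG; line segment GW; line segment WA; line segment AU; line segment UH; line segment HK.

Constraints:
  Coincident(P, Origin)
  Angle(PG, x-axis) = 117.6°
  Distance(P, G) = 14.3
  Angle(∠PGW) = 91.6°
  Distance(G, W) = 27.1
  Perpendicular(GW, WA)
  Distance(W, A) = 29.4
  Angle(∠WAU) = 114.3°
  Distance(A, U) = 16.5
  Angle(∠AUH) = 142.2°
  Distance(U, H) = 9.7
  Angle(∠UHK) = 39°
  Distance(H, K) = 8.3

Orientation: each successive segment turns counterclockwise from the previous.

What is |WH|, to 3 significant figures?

41.8

∠WAU = 114.3° gives AU at 1.70° from the x-axis; with |AU| = 16.5, U = (-1.60, -25.1). ∠AUH = 142.2° gives UH at 39.5° from the x-axis; with |UH| = 9.7, H = (5.88, -19.0). Then |WH| = |H − W| = 41.8.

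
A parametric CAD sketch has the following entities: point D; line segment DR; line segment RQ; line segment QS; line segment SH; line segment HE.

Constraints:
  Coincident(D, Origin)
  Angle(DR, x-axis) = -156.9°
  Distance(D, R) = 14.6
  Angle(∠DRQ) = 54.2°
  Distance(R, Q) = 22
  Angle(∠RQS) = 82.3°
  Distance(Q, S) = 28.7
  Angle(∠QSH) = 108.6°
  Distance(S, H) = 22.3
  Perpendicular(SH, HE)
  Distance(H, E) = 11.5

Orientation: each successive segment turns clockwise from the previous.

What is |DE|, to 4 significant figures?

17.31

D is at the origin; DR runs at -156.9° with length 14.6, so R = (-13.43, -5.728). ∠DRQ = 54.2° gives RQ at 77.30° from the x-axis; with |RQ| = 22.0, Q = (-8.593, 15.73). ∠RQS = 82.3° gives QS at -20.40° from the x-axis; with |QS| = 28.7, S = (18.31, 5.730). ∠QSH = 108.6° gives SH at -91.80° from the x-axis; with |SH| = 22.3, H = (17.61, -16.56). SH ⟂ HE, so HE runs at 178.2°; with |HE| = 11.5, E = (6.112, -16.20). Then |DE| = |E − D| = 17.31.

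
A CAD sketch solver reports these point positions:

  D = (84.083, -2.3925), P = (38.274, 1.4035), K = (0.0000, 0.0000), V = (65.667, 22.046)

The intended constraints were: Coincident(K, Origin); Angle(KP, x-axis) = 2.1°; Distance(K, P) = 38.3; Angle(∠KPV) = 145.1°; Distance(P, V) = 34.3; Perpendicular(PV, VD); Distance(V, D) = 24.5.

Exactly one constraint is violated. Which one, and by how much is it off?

Distance(V, D) = 24.5 — off by 6.10.

K = (0.00, 0.00) ✓; KP at 2.100° ✓; |KP| = 38.30 ✓; ∠KPV = 145.1° ✓; |PV| = 34.30 ✓; ∠(PV, VD) = 90.00° ✓; |VD| = 30.60 ✗.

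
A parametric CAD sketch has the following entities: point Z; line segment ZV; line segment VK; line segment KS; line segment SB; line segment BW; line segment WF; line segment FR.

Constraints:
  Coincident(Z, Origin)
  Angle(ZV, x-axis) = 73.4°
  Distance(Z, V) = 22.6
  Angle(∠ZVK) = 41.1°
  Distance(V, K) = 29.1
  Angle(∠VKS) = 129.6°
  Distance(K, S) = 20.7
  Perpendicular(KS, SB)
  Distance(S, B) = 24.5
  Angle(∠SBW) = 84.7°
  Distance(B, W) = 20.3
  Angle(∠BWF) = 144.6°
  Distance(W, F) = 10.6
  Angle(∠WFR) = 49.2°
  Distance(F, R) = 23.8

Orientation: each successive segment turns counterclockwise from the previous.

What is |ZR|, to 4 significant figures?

13.89

Z is at the origin; ZV runs at 73.4° with length 22.6, so V = (6.457, 21.66). ∠ZVK = 41.1° gives VK at -147.7° from the x-axis; with |VK| = 29.1, K = (-18.14, 6.108). ∠VKS = 129.6° gives KS at -97.30° from the x-axis; with |KS| = 20.7, S = (-20.77, -14.42). KS ⟂ SB, so SB runs at -7.300°; with |SB| = 24.5, B = (3.531, -17.54). ∠SBW = 84.7° gives BW at 88.00° from the x-axis; with |BW| = 20.3, W = (4.239, 2.751). ∠BWF = 144.6° gives WF at 123.4° from the x-axis; with |WF| = 10.6, F = (-1.596, 11.60). ∠WFR = 49.2° gives FR at -105.8° from the x-axis; with |FR| = 23.8, R = (-8.076, -11.30). Then |ZR| = |R − Z| = 13.89.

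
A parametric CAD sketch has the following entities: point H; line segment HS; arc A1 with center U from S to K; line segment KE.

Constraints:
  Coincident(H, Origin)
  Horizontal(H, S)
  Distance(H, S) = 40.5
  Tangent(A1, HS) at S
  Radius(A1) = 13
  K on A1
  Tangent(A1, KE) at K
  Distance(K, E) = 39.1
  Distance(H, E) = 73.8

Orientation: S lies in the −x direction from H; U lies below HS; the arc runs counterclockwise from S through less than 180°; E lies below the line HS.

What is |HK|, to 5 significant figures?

55.186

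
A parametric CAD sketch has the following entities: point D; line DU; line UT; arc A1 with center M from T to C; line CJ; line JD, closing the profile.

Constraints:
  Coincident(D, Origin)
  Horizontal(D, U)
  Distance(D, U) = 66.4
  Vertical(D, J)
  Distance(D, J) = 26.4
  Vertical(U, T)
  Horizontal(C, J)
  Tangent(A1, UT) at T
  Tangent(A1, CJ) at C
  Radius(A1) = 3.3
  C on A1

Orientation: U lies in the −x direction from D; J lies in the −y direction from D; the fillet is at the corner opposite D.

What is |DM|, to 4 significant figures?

67.20

DJ is vertical with |DJ| = 26.4 and J on the −y side, so J = (0.000, -26.40). The virtual corner opposite D is at (-66.40, -26.40). A1 meets UT tangentially, so MT is at right angles to UT and tangency of A1 to CJ means the radius MC is perpendicular to CJ, with radius 3.3, so the center M sits 3.3 in from both sides at M = (-63.10, -23.10). Then |DM| = |M − D| = 67.20.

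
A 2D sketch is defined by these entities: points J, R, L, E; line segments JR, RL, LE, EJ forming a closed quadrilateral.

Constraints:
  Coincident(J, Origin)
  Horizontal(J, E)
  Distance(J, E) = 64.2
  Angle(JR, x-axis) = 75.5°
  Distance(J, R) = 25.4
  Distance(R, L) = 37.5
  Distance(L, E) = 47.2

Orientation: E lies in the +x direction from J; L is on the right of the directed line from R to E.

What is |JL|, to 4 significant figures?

21.32

Checks: |RL| = 37.50 ✓; |LE| = 47.20 ✓.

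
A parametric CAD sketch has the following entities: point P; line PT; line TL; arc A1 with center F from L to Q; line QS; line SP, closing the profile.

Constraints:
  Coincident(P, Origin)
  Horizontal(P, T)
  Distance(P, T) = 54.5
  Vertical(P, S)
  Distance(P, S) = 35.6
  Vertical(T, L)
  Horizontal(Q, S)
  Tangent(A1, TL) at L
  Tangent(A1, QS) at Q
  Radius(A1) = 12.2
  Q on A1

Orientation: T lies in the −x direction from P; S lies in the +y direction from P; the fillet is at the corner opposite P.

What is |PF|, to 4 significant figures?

48.34

P is at the origin; PT is horizontal with |PT| = 54.5 and T on the −x side, so T = (-54.50, 0.000). P and S share the same x with |PS| = 35.6 and S on the +y side, so S = (0.000, 35.60). The virtual corner opposite P is at (-54.50, 35.60). A1 meets TL tangentially, so FL is at right angles to TL and A1 meets QS tangentially, so FQ is at right angles to QS, with radius 12.2, so the center F sits 12.2 in from both sides at F = (-42.30, 23.40). Then |PF| = |F − P| = 48.34.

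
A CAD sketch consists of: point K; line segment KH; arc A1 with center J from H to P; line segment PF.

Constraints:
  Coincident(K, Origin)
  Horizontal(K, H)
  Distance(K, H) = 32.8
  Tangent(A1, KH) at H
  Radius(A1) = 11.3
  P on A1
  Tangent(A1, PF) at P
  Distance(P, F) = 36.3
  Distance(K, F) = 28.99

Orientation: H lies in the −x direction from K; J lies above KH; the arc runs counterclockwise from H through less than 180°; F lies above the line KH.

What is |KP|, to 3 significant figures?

25.0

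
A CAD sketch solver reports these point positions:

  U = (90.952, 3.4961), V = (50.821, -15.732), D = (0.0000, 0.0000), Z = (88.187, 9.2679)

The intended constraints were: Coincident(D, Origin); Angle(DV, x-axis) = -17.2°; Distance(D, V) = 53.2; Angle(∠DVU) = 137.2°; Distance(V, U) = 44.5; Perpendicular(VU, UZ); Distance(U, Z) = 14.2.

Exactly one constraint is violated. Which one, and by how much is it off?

Distance(U, Z) = 14.2 — off by 7.80.

D = (0.00, 0.00) ✓; DV at -17.20° ✓; |DV| = 53.20 ✓; ∠DVU = 137.2° ✓; |VU| = 44.50 ✓; ∠(VU, UZ) = 90.00° ✓; |UZ| = 6.400 ✗.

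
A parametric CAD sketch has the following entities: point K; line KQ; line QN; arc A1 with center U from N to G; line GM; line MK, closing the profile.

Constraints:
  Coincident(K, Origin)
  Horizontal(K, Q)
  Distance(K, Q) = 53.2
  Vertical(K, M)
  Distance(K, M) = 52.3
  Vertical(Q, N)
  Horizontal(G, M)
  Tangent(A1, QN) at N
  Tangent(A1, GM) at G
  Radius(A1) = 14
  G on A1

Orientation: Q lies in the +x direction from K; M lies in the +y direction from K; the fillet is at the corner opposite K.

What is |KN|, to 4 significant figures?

65.55

K is at the origin; K and Q share the same y with |KQ| = 53.2 and Q on the +x side, so Q = (53.20, 0.000). KM is vertical with |KM| = 52.3 and M on the +y side, so M = (0.000, 52.30). The virtual corner opposite K is at (53.20, 52.30). Since A1 is tangent to QN there, UN ⟂ QN and tangency of A1 to GM means the radius UG is perpendicular to GM, with radius 14.0, so the center U sits 14.0 in from both sides at U = (39.20, 38.30). That places the tangent points at N = (53.20, 38.30) on QN and G = (39.20, 52.30) on GM. Then |KN| = |N − K| = 65.55.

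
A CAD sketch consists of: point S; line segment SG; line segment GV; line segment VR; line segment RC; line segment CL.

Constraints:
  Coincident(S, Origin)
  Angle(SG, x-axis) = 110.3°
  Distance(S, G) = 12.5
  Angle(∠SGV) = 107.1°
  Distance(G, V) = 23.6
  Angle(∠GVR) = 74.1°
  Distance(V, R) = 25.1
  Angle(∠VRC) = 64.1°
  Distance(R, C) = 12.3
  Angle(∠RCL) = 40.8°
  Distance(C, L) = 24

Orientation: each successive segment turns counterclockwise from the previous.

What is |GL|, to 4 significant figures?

35.54

S is at the origin; SG runs at 110.3° with length 12.5, so G = (-4.337, 11.72). ∠SGV = 107.1° gives GV at -176.8° from the x-axis; with |GV| = 23.6, V = (-27.90, 10.41). ∠GVR = 74.1° gives VR at -70.90° from the x-axis; with |VR| = 25.1, R = (-19.69, -13.31). ∠VRC = 64.1° gives RC at 45.00° from the x-axis; with |RC| = 12.3, C = (-10.99, -4.615). ∠RCL = 40.8° gives CL at -175.8° from the x-axis; with |CL| = 24.0, L = (-34.92, -6.372). Then |GL| = |L − G| = 35.54.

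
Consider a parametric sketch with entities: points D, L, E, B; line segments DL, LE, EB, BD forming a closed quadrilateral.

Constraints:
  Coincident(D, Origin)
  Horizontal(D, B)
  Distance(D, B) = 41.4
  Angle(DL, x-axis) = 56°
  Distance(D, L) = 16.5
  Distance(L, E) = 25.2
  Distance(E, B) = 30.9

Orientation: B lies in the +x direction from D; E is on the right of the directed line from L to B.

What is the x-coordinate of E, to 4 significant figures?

12.64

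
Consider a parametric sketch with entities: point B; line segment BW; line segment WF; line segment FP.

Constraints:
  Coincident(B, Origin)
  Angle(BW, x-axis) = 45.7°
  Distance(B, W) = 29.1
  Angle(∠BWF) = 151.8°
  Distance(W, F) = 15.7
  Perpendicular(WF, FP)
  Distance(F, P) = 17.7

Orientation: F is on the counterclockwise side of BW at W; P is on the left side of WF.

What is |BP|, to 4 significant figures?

41.53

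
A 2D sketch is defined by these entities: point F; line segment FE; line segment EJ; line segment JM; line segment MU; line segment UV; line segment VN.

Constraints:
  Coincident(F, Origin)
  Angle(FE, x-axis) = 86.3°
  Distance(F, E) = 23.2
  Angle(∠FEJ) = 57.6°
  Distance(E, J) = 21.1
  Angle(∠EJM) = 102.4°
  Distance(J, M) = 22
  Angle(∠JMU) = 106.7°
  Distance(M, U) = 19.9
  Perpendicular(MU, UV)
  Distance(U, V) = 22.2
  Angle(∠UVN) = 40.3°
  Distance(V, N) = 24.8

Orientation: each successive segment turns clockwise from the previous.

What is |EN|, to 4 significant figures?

29.24

F is at the origin; FE runs at 86.3° with length 23.2, so E = (1.497, 23.15). ∠FEJ = 57.6° gives EJ at -36.10° from the x-axis; with |EJ| = 21.1, J = (18.55, 10.72). ∠EJM = 102.4° gives JM at -113.7° from the x-axis; with |JM| = 22.0, M = (9.703, -9.425). ∠JMU = 106.7° gives MU at 173.0° from the x-axis; with |MU| = 19.9, U = (-10.05, -7.000). MU ⟂ UV, so UV runs at 83.00°; with |UV| = 22.2, V = (-7.343, 15.03). ∠UVN = 40.3° gives VN at -56.70° from the x-axis; with |VN| = 24.8, N = (6.272, -5.693). Then |EN| = |N − E| = 29.24.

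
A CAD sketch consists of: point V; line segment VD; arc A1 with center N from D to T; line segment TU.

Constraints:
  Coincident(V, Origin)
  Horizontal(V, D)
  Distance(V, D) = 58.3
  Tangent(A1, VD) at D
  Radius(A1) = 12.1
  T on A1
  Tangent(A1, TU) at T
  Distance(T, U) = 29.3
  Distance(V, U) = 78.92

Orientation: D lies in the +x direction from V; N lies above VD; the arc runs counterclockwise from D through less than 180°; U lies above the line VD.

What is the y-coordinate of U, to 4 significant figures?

42.77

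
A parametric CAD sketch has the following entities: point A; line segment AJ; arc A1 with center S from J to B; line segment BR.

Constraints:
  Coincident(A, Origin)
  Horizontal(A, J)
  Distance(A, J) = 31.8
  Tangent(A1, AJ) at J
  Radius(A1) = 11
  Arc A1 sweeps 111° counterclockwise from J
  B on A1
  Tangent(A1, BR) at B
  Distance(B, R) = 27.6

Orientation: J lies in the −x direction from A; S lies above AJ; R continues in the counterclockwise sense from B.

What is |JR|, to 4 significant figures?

40.71

On A1, J sits at bearing -90° from S; a 111° counterclockwise sweep puts B at bearing 21°, so B = S + 11.0·(cos 21°, sin 21°) = (-21.53, 14.94). The tangent condition forces SB to be normal to BR, so BR runs along (−sin 21°, cos 21°); with |BR| = 27.6, R = (-31.42, 40.71). Then |JR| = |R − J| = 40.71.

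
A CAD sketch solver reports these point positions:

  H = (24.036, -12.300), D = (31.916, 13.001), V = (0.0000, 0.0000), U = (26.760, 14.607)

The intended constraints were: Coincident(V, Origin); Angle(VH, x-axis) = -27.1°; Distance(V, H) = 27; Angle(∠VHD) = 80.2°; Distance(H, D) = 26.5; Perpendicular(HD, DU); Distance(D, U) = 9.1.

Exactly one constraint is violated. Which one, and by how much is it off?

Distance(D, U) = 9.1 — off by 3.70.

V = (0.00, 0.00) ✓; VH at -27.10° ✓; |VH| = 27.00 ✓; ∠VHD = 80.20° ✓; |HD| = 26.50 ✓; ∠(HD, DU) = 90.00° ✓; |DU| = 5.400 ✗.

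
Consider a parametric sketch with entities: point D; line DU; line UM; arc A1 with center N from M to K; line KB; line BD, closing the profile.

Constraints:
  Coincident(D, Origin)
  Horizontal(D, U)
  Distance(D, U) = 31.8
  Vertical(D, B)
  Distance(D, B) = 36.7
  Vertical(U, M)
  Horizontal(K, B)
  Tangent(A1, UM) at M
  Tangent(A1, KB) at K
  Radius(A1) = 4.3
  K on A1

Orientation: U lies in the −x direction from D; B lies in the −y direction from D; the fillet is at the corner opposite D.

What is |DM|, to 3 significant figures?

45.4

D is at the origin; D and U share the same y with |DU| = 31.8 and U on the −x side, so U = (-31.8, 0.00). DB is vertical with |DB| = 36.7 and B on the −y side, so B = (0.00, -36.7). The virtual corner opposite D is at (-31.8, -36.7). The tangent condition forces NM to be normal to UM and the tangent condition forces NK to be normal to KB, with radius 4.3, so the center N sits 4.3 in from both sides at N = (-27.5, -32.4). That places the tangent points at M = (-31.8, -32.4) on UM and K = (-27.5, -36.7) on KB. Then |DM| = |M − D| = 45.4.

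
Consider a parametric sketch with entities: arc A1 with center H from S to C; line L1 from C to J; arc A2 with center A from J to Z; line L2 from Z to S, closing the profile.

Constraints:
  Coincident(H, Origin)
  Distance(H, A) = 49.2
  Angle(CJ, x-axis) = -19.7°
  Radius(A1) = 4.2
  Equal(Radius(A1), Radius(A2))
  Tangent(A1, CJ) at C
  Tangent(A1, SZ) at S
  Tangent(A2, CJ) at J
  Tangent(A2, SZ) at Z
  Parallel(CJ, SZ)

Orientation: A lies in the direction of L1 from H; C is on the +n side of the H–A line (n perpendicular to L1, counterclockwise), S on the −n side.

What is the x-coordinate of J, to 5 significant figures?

47.736

The slot axis is L1's direction at -19.7°, so u = (cos -19.7°, sin -19.7°) = (0.94147, -0.33710) and n = (−sin -19.7°, cos -19.7°) = (0.33710, 0.94147). H is at the origin and A lies 49.2 along u from H, so A = 49.2·u = (46.320, -16.585). Tangency of A1 to both parallel lines with radius 4.2 puts C and S at H ± 4.2·n: C = (1.4158, 3.9542), S = (-1.4158, -3.9542). Equal radii place J and Z the same way about A: J = A + 4.2·n = (47.736, -12.631), Z = A − 4.2·n = (44.905, -20.539). So J.x = 47.736.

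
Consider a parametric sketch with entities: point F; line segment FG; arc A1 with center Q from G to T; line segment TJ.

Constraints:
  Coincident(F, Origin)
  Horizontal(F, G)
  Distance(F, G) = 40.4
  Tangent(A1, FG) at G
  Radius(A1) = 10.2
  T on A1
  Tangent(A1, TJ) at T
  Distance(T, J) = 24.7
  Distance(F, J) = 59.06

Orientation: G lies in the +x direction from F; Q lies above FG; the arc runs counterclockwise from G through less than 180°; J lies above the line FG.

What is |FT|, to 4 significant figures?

51.83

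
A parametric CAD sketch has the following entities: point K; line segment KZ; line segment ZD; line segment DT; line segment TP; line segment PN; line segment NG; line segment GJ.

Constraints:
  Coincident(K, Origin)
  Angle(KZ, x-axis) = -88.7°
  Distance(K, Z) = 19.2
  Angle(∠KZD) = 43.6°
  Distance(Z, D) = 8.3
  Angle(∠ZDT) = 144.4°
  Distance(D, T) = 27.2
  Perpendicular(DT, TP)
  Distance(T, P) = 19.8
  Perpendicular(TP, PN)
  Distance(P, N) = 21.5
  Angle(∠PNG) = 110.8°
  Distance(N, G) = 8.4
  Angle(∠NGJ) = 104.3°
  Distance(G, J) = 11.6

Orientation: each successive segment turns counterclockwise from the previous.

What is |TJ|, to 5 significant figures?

15.894

∠PNG = 110.8° gives NG at -27.500° from the x-axis; with |NG| = 8.4, G = (-5.5273, -8.9637). ∠NGJ = 104.3° gives GJ at 48.200° from the x-axis; with |GJ| = 11.6, J = (2.2045, -0.31613). Then |TJ| = |J − T| = 15.894.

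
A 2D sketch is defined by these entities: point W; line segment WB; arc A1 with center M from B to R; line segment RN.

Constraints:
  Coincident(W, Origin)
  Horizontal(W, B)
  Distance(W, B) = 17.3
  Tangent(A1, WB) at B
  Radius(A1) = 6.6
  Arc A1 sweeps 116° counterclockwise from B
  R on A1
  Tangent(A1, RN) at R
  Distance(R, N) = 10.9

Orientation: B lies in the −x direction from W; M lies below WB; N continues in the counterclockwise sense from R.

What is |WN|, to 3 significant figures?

26.7

On A1, B sits at bearing 90° from M; a 116° counterclockwise sweep puts R at bearing 206°, so R = M + 6.6·(cos 206°, sin 206°) = (-23.2, -9.49). The tangent condition forces MR to be normal to RN, so RN runs along (−sin 206°, cos 206°); with |RN| = 10.9, N = (-18.5, -19.3). Then |WN| = |N − W| = 26.7.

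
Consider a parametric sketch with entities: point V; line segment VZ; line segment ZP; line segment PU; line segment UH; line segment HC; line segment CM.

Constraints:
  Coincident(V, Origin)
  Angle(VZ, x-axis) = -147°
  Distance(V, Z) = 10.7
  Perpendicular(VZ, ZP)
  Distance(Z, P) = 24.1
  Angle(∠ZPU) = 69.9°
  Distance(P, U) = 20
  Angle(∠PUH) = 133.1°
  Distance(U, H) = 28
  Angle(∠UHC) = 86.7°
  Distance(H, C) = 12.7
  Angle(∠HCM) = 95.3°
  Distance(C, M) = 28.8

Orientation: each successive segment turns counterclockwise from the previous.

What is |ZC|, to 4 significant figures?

21.91

V is at the origin; VZ runs at -147.0° with length 10.7, so Z = (-8.974, -5.828). The perpendicularity gives ZP at right angles to VZ, so ZP runs at -57.00°; with |ZP| = 24.1, P = (4.152, -26.04). ∠ZPU = 69.9° gives PU at 53.10° from the x-axis; with |PU| = 20.0, U = (16.16, -10.05). ∠PUH = 133.1° gives UH at 100.0° from the x-axis; with |UH| = 28.0, H = (11.30, 17.53). ∠UHC = 86.7° gives HC at -166.7° from the x-axis; with |HC| = 12.7, C = (-1.061, 14.61). Then |ZC| = |C − Z| = 21.91.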